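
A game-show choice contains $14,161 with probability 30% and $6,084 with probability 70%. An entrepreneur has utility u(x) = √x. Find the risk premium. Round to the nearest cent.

$353.01

E[u] = 0.3·√14161 + 0.7·√6084 = 0.3·119 + 0.7·78 = 90.3
CE = (90.3)² = 8154.09
Risk premium = EV − CE = 8507.1 − 8154.09 = 353.01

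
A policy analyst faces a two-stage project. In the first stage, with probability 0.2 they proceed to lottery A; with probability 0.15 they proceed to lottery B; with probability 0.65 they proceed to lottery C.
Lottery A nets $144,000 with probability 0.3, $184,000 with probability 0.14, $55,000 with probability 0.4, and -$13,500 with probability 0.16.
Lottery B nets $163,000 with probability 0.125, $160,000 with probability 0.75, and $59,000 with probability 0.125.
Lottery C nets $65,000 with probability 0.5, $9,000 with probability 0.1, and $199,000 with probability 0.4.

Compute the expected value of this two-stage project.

$113,372.50

EV(A) = 0.3 × 144000 + 0.14 × 184000 + 0.4 × 55000 + 0.16 × (-13500) = 43200 + 25760 + 22000 − 2160 = 88800
EV(B) = 0.125 × 163000 + 0.75 × 160000 + 0.125 × 59000 = 20375 + 120000 + 7375 = 147750
EV(C) = 0.5 × 65000 + 0.1 × 9000 + 0.4 × 199000 = 32500 + 900 + 79600 = 113000
Overall = 0.2 × 88800 + 0.15 × 147750 + 0.65 × 113000 = 17760 + 22162.5 + 73450 = 113372.5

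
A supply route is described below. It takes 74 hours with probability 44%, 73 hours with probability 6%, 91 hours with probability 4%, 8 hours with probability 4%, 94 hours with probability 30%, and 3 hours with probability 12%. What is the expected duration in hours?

69.46 hours

EV = 0.44 × 74 + 0.06 × 73 + 0.04 × 91 + 0.04 × 8 + 0.3 × 94 + 0.12 × 3 = 32.56 + 4.38 + 3.64 + 0.32 + 28.2 + 0.36 = 69.46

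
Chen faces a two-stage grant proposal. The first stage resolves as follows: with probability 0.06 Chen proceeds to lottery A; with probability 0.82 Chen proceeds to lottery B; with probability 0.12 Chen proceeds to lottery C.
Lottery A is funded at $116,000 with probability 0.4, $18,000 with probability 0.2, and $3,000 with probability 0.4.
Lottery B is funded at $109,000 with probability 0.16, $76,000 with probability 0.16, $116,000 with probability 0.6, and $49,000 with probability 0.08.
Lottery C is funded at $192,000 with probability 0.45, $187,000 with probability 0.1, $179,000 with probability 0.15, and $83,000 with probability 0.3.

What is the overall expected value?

$106,452.40

EV(A) = 0.4 × 116000 + 0.2 × 18000 + 0.4 × 3000 = 46400 + 3600 + 1200 = 51200
EV(B) = 0.16 × 109000 + 0.16 × 76000 + 0.6 × 116000 + 0.08 × 49000 = 17440 + 12160 + 69600 + 3920 = 103120
EV(C) = 0.45 × 192000 + 0.1 × 187000 + 0.15 × 179000 + 0.3 × 83000 = 86400 + 18700 + 26850 + 24900 = 156850
Overall = 0.06 × 51200 + 0.82 × 103120 + 0.12 × 156850 = 3072 + 84558.4 + 18822 = 106452.4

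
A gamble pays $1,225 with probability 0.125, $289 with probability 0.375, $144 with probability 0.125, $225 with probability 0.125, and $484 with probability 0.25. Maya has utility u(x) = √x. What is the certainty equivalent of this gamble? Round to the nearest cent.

$385.14

E[u] = 0.125·√1225 + 0.375·√289 + 0.125·√144 + 0.125·√225 + 0.25·√484 = 0.125·35 + 0.375·17 + 0.125·12 + 0.125·15 + 0.25·22 = 19.625
CE = (19.625)² = 385.140625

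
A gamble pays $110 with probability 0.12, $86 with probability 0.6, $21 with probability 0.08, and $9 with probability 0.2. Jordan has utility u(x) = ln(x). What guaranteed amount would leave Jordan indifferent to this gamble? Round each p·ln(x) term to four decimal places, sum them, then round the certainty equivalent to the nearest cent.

$50.39

E[u] = 0.12·ln(110) + 0.6·ln(86) + 0.08·ln(21) + 0.2·ln(9) = 0.5641 + 2.6726 + 0.2436 + 0.4394 = 3.9197
CE = e^3.9197 ≈ 50.39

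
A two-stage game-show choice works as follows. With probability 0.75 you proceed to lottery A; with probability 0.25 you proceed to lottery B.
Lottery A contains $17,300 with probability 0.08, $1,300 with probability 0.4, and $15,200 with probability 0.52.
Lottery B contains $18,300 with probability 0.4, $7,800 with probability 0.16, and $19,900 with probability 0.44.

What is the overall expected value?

$11,687

EV(A) = 0.08 × 17300 + 0.4 × 1300 + 0.52 × 15200 = 1384 + 520 + 7904 = 9808
EV(B) = 0.4 × 18300 + 0.16 × 7800 + 0.44 × 19900 = 7320 + 1248 + 8756 = 17324
Overall = 0.75 × 9808 + 0.25 × 17324 = 7356 + 4331 = 11687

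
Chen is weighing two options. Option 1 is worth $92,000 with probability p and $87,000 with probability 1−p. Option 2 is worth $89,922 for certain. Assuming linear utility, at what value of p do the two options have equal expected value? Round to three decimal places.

p = 0.584

p·92000 + (1−p)·87000 = 89922
5000p + 87000 = 89922
p = (89922 − 87000) / 5000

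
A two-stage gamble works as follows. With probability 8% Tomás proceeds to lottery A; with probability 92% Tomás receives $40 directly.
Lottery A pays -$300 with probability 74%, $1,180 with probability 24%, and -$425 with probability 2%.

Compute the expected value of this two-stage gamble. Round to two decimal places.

EV(A) = 0.74 × (-300) + 0.24 × 1180 + 0.02 × (-425) = -222 + 283.2 − 8.5 = 52.7
Branch B: 40 (certain)
Overall = 0.08 × 52.7 + 0.92 × 40 = 4.216 + 36.8 = 41.016

$41.02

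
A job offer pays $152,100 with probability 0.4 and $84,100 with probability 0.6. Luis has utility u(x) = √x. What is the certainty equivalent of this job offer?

$108,900

E[u] = 0.4·√152100 + 0.6·√84100 = 0.4·390 + 0.6·290 = 330
CE = (330)² = 108900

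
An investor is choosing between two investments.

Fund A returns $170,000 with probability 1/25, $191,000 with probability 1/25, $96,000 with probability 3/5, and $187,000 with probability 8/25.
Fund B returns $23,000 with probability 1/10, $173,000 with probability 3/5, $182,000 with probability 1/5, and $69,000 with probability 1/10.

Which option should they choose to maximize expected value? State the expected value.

Fund A = 1/25 × 170000 + 1/25 × 191000 + 3/5 × 96000 + 8/25 × 187000 = 6800 + 7640 + 57600 + 59840 = 131880
Fund B = 1/10 × 23000 + 3/5 × 173000 + 1/5 × 182000 + 1/10 × 69000 = 2300 + 103800 + 36400 + 6900 = 149400

Fund B ($149,400)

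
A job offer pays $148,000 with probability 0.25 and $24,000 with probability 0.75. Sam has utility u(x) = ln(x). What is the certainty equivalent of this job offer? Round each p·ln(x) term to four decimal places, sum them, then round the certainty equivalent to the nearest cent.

E[u] = 0.25·ln(148000) + 0.75·ln(24000) = 2.9762 + 7.5644 = 10.5406
CE = e^10.5406 ≈ 37820.25

$37,820.25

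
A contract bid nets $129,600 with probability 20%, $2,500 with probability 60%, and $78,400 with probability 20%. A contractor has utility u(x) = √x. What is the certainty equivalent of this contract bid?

E[u] = 0.2·√129600 + 0.6·√2500 + 0.2·√78400 = 0.2·360 + 0.6·50 + 0.2·280 = 158
CE = (158)² = 24964

$24,964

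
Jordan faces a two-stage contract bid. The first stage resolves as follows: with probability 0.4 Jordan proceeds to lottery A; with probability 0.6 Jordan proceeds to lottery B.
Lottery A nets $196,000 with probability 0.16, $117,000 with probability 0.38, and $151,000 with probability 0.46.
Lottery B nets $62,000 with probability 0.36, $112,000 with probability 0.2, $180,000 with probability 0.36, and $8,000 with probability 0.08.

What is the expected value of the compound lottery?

EV(A) = 0.16 × 196000 + 0.38 × 117000 + 0.46 × 151000 = 31360 + 44460 + 69460 = 145280
EV(B) = 0.36 × 62000 + 0.2 × 112000 + 0.36 × 180000 + 0.08 × 8000 = 22320 + 22400 + 64800 + 640 = 110160
Overall = 0.4 × 145280 + 0.6 × 110160 = 58112 + 66096 = 124208

$124,208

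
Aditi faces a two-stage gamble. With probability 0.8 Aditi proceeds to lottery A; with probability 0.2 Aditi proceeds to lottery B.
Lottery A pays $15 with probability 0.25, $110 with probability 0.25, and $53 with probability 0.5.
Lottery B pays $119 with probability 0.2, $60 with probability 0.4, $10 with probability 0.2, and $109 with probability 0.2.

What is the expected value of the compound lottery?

$60.52

EV(A) = 0.25 × 15 + 0.25 × 110 + 0.5 × 53 = 3.75 + 27.5 + 26.5 = 57.75
EV(B) = 0.2 × 119 + 0.4 × 60 + 0.2 × 10 + 0.2 × 109 = 23.8 + 24 + 2 + 21.8 = 71.6
Overall = 0.8 × 57.75 + 0.2 × 71.6 = 46.2 + 14.32 = 60.52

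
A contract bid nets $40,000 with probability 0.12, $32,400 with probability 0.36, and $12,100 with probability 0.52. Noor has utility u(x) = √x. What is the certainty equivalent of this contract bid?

E[u] = 0.12·√40000 + 0.36·√32400 + 0.52·√12100 = 0.12·200 + 0.36·180 + 0.52·110 = 146
CE = (146)² = 21316

$21,316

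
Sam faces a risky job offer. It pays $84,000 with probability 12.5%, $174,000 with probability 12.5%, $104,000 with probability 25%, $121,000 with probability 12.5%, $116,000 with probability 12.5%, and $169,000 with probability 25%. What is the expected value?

EV = 0.125 × 84000 + 0.125 × 174000 + 0.25 × 104000 + 0.125 × 121000 + 0.125 × 116000 + 0.25 × 169000 = 10500 + 21750 + 26000 + 15125 + 14500 + 42250 = 130125

$130,125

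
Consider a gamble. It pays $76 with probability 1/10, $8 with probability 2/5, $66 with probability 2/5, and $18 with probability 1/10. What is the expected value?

EV = 1/10 × 76 + 2/5 × 8 + 2/5 × 66 + 1/10 × 18 = 7.6 + 3.2 + 26.4 + 1.8 = 39

$39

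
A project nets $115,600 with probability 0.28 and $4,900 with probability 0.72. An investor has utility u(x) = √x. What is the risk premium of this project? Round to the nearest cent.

$14,696.64

E[u] = 0.28·√115600 + 0.72·√4900 = 0.28·340 + 0.72·70 = 145.6
CE = (145.6)² = 21199.36
Risk premium = EV − CE = 35896 − 21199.36 = 14696.64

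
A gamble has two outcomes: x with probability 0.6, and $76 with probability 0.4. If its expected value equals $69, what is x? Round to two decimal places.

x = $64.33

0.6·x + 0.4·76 = 69
0.6·x = 69 − 30.4 = 38.6
x = 38.6 / 0.6 = 64.3333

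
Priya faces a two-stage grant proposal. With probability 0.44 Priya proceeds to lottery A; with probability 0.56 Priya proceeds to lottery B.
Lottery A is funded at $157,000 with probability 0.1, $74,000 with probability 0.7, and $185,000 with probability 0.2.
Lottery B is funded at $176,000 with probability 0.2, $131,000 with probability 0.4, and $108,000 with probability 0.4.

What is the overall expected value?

EV(A) = 0.1 × 157000 + 0.7 × 74000 + 0.2 × 185000 = 15700 + 51800 + 37000 = 104500
EV(B) = 0.2 × 176000 + 0.4 × 131000 + 0.4 × 108000 = 35200 + 52400 + 43200 = 130800
Overall = 0.44 × 104500 + 0.56 × 130800 = 45980 + 73248 = 119228

$119,228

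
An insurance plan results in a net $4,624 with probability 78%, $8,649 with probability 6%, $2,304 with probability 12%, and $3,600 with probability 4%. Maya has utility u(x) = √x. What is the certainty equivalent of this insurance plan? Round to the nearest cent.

$4,459.57

E[u] = 0.78·√4624 + 0.06·√8649 + 0.12·√2304 + 0.04·√3600 = 0.78·68 + 0.06·93 + 0.12·48 + 0.04·60 = 66.78
CE = (66.78)² = 4459.5684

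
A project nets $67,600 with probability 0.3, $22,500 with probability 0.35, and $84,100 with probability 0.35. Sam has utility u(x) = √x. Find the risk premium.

E[u] = 0.3·√67600 + 0.35·√22500 + 0.35·√84100 = 0.3·260 + 0.35·150 + 0.35·290 = 232
CE = (232)² = 53824
Risk premium = EV − CE = 57590 − 53824 = 3766

$3,766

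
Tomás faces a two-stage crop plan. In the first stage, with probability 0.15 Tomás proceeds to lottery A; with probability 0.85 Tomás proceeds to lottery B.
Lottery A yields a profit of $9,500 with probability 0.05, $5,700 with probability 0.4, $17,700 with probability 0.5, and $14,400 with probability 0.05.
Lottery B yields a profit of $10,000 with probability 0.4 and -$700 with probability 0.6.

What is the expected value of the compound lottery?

EV(A) = 0.05 × 9500 + 0.4 × 5700 + 0.5 × 17700 + 0.05 × 14400 = 475 + 2280 + 8850 + 720 = 12325
EV(B) = 0.4 × 10000 + 0.6 × (-700) = 4000 − 420 = 3580
Overall = 0.15 × 12325 + 0.85 × 3580 = 1848.75 + 3043 = 4891.75

$4,891.75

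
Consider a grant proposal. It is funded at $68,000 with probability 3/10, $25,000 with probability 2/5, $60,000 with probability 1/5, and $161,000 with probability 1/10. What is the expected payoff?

EV = 3/10 × 68000 + 2/5 × 25000 + 1/5 × 60000 + 1/10 × 161000 = 20400 + 10000 + 12000 + 16100 = 58500

$58,500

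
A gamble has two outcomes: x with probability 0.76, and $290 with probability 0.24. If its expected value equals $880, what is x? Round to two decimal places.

x = $1,066.32

0.76·x + 0.24·290 = 880
0.76·x = 880 − 69.6 = 810.4
x = 810.4 / 0.76 = 1066.3158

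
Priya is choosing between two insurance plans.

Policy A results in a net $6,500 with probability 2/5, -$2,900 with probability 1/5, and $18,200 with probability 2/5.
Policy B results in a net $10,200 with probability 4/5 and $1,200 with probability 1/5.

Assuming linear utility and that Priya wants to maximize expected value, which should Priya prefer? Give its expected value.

Policy A = 2/5 × 6500 + 1/5 × (-2900) + 2/5 × 18200 = 2600 − 580 + 7280 = 9300
Policy B = 4/5 × 10200 + 1/5 × 1200 = 8160 + 240 = 8400

Policy A ($9,300)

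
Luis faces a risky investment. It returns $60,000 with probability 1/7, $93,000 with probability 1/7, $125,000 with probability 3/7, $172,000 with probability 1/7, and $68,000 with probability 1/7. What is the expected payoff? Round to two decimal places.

$109,714.29

EV = 1/7 × 60000 + 1/7 × 93000 + 3/7 × 125000 + 1/7 × 172000 + 1/7 × 68000 = 8571.4286 + 13285.7143 + 53571.4286 + 24571.4286 + 9714.2857 = 109714.2857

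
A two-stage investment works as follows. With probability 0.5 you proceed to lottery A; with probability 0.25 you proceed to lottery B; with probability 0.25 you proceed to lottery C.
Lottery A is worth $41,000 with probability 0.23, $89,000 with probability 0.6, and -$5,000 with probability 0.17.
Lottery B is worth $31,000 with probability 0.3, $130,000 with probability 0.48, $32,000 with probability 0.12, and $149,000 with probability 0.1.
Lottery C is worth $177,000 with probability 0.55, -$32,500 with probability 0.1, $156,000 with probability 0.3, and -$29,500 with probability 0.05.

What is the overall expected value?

EV(A) = 0.23 × 41000 + 0.6 × 89000 + 0.17 × (-5000) = 9430 + 53400 − 850 = 61980
EV(B) = 0.3 × 31000 + 0.48 × 130000 + 0.12 × 32000 + 0.1 × 149000 = 9300 + 62400 + 3840 + 14900 = 90440
EV(C) = 0.55 × 177000 + 0.1 × (-32500) + 0.3 × 156000 + 0.05 × (-29500) = 97350 − 3250 + 46800 − 1475 = 139425
Overall = 0.5 × 61980 + 0.25 × 90440 + 0.25 × 139425 = 30990 + 22610 + 34856.25 = 88456.25

$88,456.25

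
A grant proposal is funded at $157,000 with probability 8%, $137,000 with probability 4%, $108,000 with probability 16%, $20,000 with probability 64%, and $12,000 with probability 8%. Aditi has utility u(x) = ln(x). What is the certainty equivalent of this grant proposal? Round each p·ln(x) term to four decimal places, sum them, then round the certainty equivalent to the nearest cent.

$32,022.69

E[u] = 0.08·ln(157000) + 0.04·ln(137000) + 0.16·ln(108000) + 0.64·ln(20000) + 0.08·ln(12000) = 0.9571 + 0.4731 + 1.8544 + 6.3382 + 0.7514 = 10.3742
CE = e^10.3742 ≈ 32022.69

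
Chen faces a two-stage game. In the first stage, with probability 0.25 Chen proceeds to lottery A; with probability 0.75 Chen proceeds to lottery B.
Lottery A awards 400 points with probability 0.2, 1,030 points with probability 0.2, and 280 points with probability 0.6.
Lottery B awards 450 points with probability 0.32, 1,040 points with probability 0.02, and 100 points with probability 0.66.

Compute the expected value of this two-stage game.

286.6 points

EV(A) = 0.2 × 400 + 0.2 × 1030 + 0.6 × 280 = 80 + 206 + 168 = 454
EV(B) = 0.32 × 450 + 0.02 × 1040 + 0.66 × 100 = 144 + 20.8 + 66 = 230.8
Overall = 0.25 × 454 + 0.75 × 230.8 = 113.5 + 173.1 = 286.6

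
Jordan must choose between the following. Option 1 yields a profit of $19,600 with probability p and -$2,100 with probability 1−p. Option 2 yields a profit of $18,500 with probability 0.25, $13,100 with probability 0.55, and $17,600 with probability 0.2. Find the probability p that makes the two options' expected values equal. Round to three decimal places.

EV(Option 2) = 0.25 × 18500 + 0.55 × 13100 + 0.2 × 17600 = 4625 + 7205 + 3520 = 15350
p·19600 + (1−p)·(-2100) = 15350
21700p − 2100 = 15350
p = (15350 + 2100) / 21700

p = 0.804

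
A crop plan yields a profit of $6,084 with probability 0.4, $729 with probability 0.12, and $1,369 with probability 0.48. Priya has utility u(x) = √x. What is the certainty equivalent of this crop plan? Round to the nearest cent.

$2,724.84

E[u] = 0.4·√6084 + 0.12·√729 + 0.48·√1369 = 0.4·78 + 0.12·27 + 0.48·37 = 52.2
CE = (52.2)² = 2724.84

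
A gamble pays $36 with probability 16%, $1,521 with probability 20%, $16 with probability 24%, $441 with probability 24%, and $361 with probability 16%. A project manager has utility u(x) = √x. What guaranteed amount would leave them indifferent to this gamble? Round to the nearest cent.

E[u] = 0.16·√36 + 0.2·√1521 + 0.24·√16 + 0.24·√441 + 0.16·√361 = 0.16·6 + 0.2·39 + 0.24·4 + 0.24·21 + 0.16·19 = 17.8
CE = (17.8)² = 316.84

$316.84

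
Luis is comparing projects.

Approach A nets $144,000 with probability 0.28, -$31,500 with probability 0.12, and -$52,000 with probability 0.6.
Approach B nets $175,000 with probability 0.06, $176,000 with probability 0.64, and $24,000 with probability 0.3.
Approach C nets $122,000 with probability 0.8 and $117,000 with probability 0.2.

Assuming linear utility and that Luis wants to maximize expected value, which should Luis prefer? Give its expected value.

Approach A = 0.28 × 144000 + 0.12 × (-31500) + 0.6 × (-52000) = 40320 − 3780 − 31200 = 5340
Approach B = 0.06 × 175000 + 0.64 × 176000 + 0.3 × 24000 = 10500 + 112640 + 7200 = 130340
Approach C = 0.8 × 122000 + 0.2 × 117000 = 97600 + 23400 = 121000

Approach B ($130,340)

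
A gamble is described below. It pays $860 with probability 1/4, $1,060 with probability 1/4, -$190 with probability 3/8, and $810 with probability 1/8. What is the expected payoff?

EV = 1/4 × 860 + 1/4 × 1060 + 3/8 × (-190) + 1/8 × 810 = 215 + 265 − 71.25 + 101.25 = 510

$510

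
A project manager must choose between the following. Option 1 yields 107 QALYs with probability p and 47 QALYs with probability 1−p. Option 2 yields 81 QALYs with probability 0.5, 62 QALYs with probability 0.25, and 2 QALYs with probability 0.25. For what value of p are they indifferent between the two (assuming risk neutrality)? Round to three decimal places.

EV(Option 2) = 0.5 × 81 + 0.25 × 62 + 0.25 × 2 = 40.5 + 15.5 + 0.5 = 56.5
p·107 + (1−p)·47 = 56.5
60p + 47 = 56.5
p = (56.5 − 47) / 60

p = 0.158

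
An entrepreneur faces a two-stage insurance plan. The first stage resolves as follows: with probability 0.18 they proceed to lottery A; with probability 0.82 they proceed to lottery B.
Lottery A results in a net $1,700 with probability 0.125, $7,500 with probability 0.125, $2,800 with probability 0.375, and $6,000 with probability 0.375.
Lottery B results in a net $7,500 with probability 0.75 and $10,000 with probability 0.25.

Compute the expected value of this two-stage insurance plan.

$7,463.50

EV(A) = 0.125 × 1700 + 0.125 × 7500 + 0.375 × 2800 + 0.375 × 6000 = 212.5 + 937.5 + 1050 + 2250 = 4450
EV(B) = 0.75 × 7500 + 0.25 × 10000 = 5625 + 2500 = 8125
Overall = 0.18 × 4450 + 0.82 × 8125 = 801 + 6662.5 = 7463.5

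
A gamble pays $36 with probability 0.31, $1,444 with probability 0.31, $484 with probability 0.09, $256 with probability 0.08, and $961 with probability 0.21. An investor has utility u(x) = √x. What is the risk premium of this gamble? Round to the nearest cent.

$176.62

E[u] = 0.31·√36 + 0.31·√1444 + 0.09·√484 + 0.08·√256 + 0.21·√961 = 0.31·6 + 0.31·38 + 0.09·22 + 0.08·16 + 0.21·31 = 23.41
CE = (23.41)² = 548.0281
Risk premium = EV − CE = 724.65 − 548.0281 = 176.6219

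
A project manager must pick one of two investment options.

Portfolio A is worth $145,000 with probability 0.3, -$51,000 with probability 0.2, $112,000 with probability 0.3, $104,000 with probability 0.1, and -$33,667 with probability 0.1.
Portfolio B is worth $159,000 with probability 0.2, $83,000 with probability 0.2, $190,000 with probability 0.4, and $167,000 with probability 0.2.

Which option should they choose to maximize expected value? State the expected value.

Portfolio B ($157,800)

Portfolio A = 0.3 × 145000 + 0.2 × (-51000) + 0.3 × 112000 + 0.1 × 104000 + 0.1 × (-33667) = 43500 − 10200 + 33600 + 10400 − 3366.7 = 73933.3
Portfolio B = 0.2 × 159000 + 0.2 × 83000 + 0.4 × 190000 + 0.2 × 167000 = 31800 + 16600 + 76000 + 33400 = 157800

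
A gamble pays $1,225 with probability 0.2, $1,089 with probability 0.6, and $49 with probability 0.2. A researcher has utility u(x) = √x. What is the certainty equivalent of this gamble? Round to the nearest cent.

E[u] = 0.2·√1225 + 0.6·√1089 + 0.2·√49 = 0.2·35 + 0.6·33 + 0.2·7 = 28.2
CE = (28.2)² = 795.24

$795.24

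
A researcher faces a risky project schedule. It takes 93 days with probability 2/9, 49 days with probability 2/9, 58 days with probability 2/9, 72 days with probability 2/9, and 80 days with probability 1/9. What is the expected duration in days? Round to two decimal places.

69.33 days

EV = 2/9 × 93 + 2/9 × 49 + 2/9 × 58 + 2/9 × 72 + 1/9 × 80 = 20.6667 + 10.8889 + 12.8889 + 16 + 8.8889 = 69.3333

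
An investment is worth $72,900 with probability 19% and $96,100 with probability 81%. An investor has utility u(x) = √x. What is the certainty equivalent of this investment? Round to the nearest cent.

E[u] = 0.19·√72900 + 0.81·√96100 = 0.19·270 + 0.81·310 = 302.4
CE = (302.4)² = 91445.76

$91,445.76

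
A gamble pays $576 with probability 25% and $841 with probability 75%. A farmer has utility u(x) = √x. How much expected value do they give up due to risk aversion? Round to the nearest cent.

E[u] = 0.25·√576 + 0.75·√841 = 0.25·24 + 0.75·29 = 27.75
CE = (27.75)² = 770.0625
Risk premium = EV − CE = 774.75 − 770.0625 = 4.6875

$4.69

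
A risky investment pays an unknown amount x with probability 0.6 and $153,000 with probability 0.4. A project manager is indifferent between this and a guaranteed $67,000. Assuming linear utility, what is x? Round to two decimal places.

x = $9,666.67

0.6·x + 0.4·153000 = 67000
0.6·x = 67000 − 61200 = 5800
x = 5800 / 0.6 = 9666.6667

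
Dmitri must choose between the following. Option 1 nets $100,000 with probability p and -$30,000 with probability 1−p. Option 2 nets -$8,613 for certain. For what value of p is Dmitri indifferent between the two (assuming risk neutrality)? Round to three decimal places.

p·100000 + (1−p)·(-30000) = -8613
130000p − 30000 = -8613
p = (-8613 + 30000) / 130000

p = 0.165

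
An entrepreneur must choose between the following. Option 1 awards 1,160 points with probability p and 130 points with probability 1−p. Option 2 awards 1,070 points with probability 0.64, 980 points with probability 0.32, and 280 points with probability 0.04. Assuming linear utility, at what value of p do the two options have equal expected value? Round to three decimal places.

p = 0.854

EV(Option 2) = 0.64 × 1070 + 0.32 × 980 + 0.04 × 280 = 684.8 + 313.6 + 11.2 = 1009.6
p·1160 + (1−p)·130 = 1009.6
1030p + 130 = 1009.6
p = (1009.6 − 130) / 1030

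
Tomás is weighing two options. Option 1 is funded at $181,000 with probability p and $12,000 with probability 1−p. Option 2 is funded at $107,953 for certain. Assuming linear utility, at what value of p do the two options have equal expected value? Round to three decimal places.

p·181000 + (1−p)·12000 = 107953
169000p + 12000 = 107953
p = (107953 − 12000) / 169000

p = 0.568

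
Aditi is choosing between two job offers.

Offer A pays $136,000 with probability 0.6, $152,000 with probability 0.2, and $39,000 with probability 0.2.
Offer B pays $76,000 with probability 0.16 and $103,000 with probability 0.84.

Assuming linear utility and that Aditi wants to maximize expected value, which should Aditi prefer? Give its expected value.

Offer A = 0.6 × 136000 + 0.2 × 152000 + 0.2 × 39000 = 81600 + 30400 + 7800 = 119800
Offer B = 0.16 × 76000 + 0.84 × 103000 = 12160 + 86520 = 98680

Offer A ($119,800)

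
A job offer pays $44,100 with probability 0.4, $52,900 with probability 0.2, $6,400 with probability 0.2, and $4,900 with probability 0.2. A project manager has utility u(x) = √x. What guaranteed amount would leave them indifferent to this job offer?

$25,600

E[u] = 0.4·√44100 + 0.2·√52900 + 0.2·√6400 + 0.2·√4900 = 0.4·210 + 0.2·230 + 0.2·80 + 0.2·70 = 160
CE = (160)² = 25600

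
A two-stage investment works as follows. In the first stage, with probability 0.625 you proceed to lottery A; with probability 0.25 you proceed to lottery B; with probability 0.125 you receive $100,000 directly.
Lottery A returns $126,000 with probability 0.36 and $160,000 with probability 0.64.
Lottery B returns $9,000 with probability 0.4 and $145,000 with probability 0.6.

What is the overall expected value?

$127,500

EV(A) = 0.36 × 126000 + 0.64 × 160000 = 45360 + 102400 = 147760
EV(B) = 0.4 × 9000 + 0.6 × 145000 = 3600 + 87000 = 90600
Branch C: 100000 (certain)
Overall = 0.625 × 147760 + 0.25 × 90600 + 0.125 × 100000 = 92350 + 22650 + 12500 = 127500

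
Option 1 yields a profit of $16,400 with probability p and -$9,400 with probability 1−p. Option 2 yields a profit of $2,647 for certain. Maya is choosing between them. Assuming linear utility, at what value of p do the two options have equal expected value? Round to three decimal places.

p·16400 + (1−p)·(-9400) = 2647
25800p − 9400 = 2647
p = (2647 + 9400) / 25800

p = 0.467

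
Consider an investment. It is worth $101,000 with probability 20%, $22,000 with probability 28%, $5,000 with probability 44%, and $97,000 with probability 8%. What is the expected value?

EV = 0.2 × 101000 + 0.28 × 22000 + 0.44 × 5000 + 0.08 × 97000 = 20200 + 6160 + 2200 + 7760 = 36320

$36,320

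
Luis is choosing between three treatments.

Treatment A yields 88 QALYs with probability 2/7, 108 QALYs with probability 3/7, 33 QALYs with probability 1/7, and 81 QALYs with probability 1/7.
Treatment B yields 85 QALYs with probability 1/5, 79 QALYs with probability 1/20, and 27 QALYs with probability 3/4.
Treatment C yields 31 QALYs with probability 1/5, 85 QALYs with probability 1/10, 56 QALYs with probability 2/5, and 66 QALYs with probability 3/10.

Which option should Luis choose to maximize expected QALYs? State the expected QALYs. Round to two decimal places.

Treatment A = 2/7 × 88 + 3/7 × 108 + 1/7 × 33 + 1/7 × 81 = 25.1429 + 46.2857 + 4.7143 + 11.5714 = 87.7143
Treatment B = 1/5 × 85 + 1/20 × 79 + 3/4 × 27 = 17 + 3.95 + 20.25 = 41.2
Treatment C = 1/5 × 31 + 1/10 × 85 + 2/5 × 56 + 3/10 × 66 = 6.2 + 8.5 + 22.4 + 19.8 = 56.9

Treatment A (87.71 QALYs)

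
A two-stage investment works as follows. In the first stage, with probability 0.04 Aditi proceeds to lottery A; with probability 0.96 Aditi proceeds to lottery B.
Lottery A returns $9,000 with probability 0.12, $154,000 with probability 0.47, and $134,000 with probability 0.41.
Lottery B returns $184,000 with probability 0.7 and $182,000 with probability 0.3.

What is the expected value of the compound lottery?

$181,200

EV(A) = 0.12 × 9000 + 0.47 × 154000 + 0.41 × 134000 = 1080 + 72380 + 54940 = 128400
EV(B) = 0.7 × 184000 + 0.3 × 182000 = 128800 + 54600 = 183400
Overall = 0.04 × 128400 + 0.96 × 183400 = 5136 + 176064 = 181200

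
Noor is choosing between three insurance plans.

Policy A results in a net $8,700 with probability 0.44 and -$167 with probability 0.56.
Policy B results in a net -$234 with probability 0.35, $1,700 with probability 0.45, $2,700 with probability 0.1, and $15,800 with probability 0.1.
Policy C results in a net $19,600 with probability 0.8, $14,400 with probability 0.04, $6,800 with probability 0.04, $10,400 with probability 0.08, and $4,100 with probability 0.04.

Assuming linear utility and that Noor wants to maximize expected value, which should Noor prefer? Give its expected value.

Policy C ($17,524)

Policy A = 0.44 × 8700 + 0.56 × (-167) = 3828 − 93.52 = 3734.48
Policy B = 0.35 × (-234) + 0.45 × 1700 + 0.1 × 2700 + 0.1 × 15800 = -81.9 + 765 + 270 + 1580 = 2533.1
Policy C = 0.8 × 19600 + 0.04 × 14400 + 0.04 × 6800 + 0.08 × 10400 + 0.04 × 4100 = 15680 + 576 + 272 + 832 + 164 = 17524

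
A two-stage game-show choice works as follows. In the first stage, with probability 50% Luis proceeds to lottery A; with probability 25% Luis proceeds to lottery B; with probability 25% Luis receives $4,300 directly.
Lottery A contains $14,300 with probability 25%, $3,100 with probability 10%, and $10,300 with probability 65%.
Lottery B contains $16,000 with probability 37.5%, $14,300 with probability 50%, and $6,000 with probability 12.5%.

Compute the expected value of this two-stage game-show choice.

$9,840

EV(A) = 0.25 × 14300 + 0.1 × 3100 + 0.65 × 10300 = 3575 + 310 + 6695 = 10580
EV(B) = 0.375 × 16000 + 0.5 × 14300 + 0.125 × 6000 = 6000 + 7150 + 750 = 13900
Branch C: 4300 (certain)
Overall = 0.5 × 10580 + 0.25 × 13900 + 0.25 × 4300 = 5290 + 3475 + 1075 = 9840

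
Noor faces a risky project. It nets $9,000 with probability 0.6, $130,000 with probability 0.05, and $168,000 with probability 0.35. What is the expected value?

EV = 0.6 × 9000 + 0.05 × 130000 + 0.35 × 168000 = 5400 + 6500 + 58800 = 70700

$70,700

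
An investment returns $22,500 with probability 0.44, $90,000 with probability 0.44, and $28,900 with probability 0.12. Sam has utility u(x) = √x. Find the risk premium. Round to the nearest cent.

$5,269.44

E[u] = 0.44·√22500 + 0.44·√90000 + 0.12·√28900 = 0.44·150 + 0.44·300 + 0.12·170 = 218.4
CE = (218.4)² = 47698.56
Risk premium = EV − CE = 52968 − 47698.56 = 5269.44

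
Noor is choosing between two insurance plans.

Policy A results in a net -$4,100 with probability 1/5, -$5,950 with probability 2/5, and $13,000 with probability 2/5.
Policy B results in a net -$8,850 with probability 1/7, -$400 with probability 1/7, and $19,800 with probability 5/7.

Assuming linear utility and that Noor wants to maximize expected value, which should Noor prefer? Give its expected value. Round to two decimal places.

Policy A = 1/5 × (-4100) + 2/5 × (-5950) + 2/5 × 13000 = -820 − 2380 + 5200 = 2000
Policy B = 1/7 × (-8850) + 1/7 × (-400) + 5/7 × 19800 = -1264.2857 − 57.1429 + 14142.8571 = 12821.4286

Policy B ($12,821.43)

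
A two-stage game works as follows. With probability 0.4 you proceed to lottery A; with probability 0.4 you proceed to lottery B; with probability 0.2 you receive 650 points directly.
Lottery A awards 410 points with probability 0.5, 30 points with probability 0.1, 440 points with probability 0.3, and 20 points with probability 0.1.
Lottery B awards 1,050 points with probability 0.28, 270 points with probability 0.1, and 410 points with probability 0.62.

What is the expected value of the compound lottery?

496.88 points

EV(A) = 0.5 × 410 + 0.1 × 30 + 0.3 × 440 + 0.1 × 20 = 205 + 3 + 132 + 2 = 342
EV(B) = 0.28 × 1050 + 0.1 × 270 + 0.62 × 410 = 294 + 27 + 254.2 = 575.2
Branch C: 650 (certain)
Overall = 0.4 × 342 + 0.4 × 575.2 + 0.2 × 650 = 136.8 + 230.08 + 130 = 496.88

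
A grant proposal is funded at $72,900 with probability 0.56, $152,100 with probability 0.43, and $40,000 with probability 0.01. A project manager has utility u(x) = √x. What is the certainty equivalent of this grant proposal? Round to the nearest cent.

$102,976.81

E[u] = 0.56·√72900 + 0.43·√152100 + 0.01·√40000 = 0.56·270 + 0.43·390 + 0.01·200 = 320.9
CE = (320.9)² = 102976.81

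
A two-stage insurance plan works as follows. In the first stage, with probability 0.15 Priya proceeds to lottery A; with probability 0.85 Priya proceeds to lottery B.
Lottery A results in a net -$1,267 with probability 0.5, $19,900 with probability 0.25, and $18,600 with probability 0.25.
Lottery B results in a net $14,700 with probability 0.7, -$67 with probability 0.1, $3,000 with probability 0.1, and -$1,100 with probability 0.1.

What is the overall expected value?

$10,251.03

EV(A) = 0.5 × (-1267) + 0.25 × 19900 + 0.25 × 18600 = -633.5 + 4975 + 4650 = 8991.5
EV(B) = 0.7 × 14700 + 0.1 × (-67) + 0.1 × 3000 + 0.1 × (-1100) = 10290 − 6.7 + 300 − 110 = 10473.3
Overall = 0.15 × 8991.5 + 0.85 × 10473.3 = 1348.725 + 8902.305 = 10251.03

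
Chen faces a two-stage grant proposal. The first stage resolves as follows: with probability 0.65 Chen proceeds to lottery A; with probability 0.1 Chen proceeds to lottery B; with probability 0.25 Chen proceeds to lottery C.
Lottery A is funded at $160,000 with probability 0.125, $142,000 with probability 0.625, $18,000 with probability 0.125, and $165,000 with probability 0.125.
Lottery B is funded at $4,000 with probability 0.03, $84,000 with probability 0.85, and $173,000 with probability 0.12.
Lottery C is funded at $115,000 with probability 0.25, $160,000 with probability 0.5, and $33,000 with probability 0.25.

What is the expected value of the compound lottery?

EV(A) = 0.125 × 160000 + 0.625 × 142000 + 0.125 × 18000 + 0.125 × 165000 = 20000 + 88750 + 2250 + 20625 = 131625
EV(B) = 0.03 × 4000 + 0.85 × 84000 + 0.12 × 173000 = 120 + 71400 + 20760 = 92280
EV(C) = 0.25 × 115000 + 0.5 × 160000 + 0.25 × 33000 = 28750 + 80000 + 8250 = 117000
Overall = 0.65 × 131625 + 0.1 × 92280 + 0.25 × 117000 = 85556.25 + 9228 + 29250 = 124034.25

$124,034.25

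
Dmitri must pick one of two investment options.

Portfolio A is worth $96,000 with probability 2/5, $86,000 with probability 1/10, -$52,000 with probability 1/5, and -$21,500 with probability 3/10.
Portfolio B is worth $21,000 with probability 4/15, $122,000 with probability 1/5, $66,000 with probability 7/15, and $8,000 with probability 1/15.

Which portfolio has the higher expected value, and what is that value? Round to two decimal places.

Portfolio A = 2/5 × 96000 + 1/10 × 86000 + 1/5 × (-52000) + 3/10 × (-21500) = 38400 + 8600 − 10400 − 6450 = 30150
Portfolio B = 4/15 × 21000 + 1/5 × 122000 + 7/15 × 66000 + 1/15 × 8000 = 5600 + 24400 + 30800 + 533.3333 = 61333.3333

Portfolio B ($61,333.33)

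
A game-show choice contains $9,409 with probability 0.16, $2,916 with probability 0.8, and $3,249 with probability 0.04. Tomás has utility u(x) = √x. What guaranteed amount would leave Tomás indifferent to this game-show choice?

E[u] = 0.16·√9409 + 0.8·√2916 + 0.04·√3249 = 0.16·97 + 0.8·54 + 0.04·57 = 61
CE = (61)² = 3721

$3,721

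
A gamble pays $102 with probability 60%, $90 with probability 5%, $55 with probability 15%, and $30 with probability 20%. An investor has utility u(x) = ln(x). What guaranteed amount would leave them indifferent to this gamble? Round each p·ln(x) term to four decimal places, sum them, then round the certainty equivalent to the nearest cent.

$72.33

E[u] = 0.6·ln(102) + 0.05·ln(90) + 0.15·ln(55) + 0.2·ln(30) = 2.7750 + 0.2250 + 0.6011 + 0.6802 = 4.2813
CE = e^4.2813 ≈ 72.33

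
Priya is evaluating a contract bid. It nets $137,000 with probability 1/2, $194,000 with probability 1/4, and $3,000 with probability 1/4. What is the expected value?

$117,750

EV = 1/2 × 137000 + 1/4 × 194000 + 1/4 × 3000 = 68500 + 48500 + 750 = 117750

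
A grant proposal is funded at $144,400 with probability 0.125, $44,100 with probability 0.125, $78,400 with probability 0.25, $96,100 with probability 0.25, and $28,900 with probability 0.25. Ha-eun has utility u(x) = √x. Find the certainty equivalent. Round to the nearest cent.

$69,564.06

E[u] = 0.125·√144400 + 0.125·√44100 + 0.25·√78400 + 0.25·√96100 + 0.25·√28900 = 0.125·380 + 0.125·210 + 0.25·280 + 0.25·310 + 0.25·170 = 263.75
CE = (263.75)² = 69564.0625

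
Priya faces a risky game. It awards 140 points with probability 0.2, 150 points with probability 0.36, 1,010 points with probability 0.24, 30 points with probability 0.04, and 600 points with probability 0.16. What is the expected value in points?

421.6 points

EV = 0.2 × 140 + 0.36 × 150 + 0.24 × 1010 + 0.04 × 30 + 0.16 × 600 = 28 + 54 + 242.4 + 1.2 + 96 = 421.6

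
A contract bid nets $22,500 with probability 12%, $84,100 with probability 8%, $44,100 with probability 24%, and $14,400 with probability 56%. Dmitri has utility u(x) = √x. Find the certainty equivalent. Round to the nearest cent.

$25,217.44

E[u] = 0.12·√22500 + 0.08·√84100 + 0.24·√44100 + 0.56·√14400 = 0.12·150 + 0.08·290 + 0.24·210 + 0.56·120 = 158.8
CE = (158.8)² = 25217.44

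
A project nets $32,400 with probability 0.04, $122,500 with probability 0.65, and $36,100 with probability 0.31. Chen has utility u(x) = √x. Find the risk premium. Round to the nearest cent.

E[u] = 0.04·√32400 + 0.65·√122500 + 0.31·√36100 = 0.04·180 + 0.65·350 + 0.31·190 = 293.6
CE = (293.6)² = 86200.96
Risk premium = EV − CE = 92112 − 86200.96 = 5911.04

$5,911.04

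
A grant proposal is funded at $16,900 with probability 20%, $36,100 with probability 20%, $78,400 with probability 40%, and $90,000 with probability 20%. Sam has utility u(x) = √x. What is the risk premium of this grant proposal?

E[u] = 0.2·√16900 + 0.2·√36100 + 0.4·√78400 + 0.2·√90000 = 0.2·130 + 0.2·190 + 0.4·280 + 0.2·300 = 236
CE = (236)² = 55696
Risk premium = EV − CE = 59960 − 55696 = 4264

$4,264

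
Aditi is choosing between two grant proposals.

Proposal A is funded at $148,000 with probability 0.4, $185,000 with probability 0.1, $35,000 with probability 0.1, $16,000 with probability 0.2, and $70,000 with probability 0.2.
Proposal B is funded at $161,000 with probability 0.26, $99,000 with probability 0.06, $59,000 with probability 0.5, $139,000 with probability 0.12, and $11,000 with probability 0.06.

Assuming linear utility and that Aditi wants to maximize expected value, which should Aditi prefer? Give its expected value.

Proposal A = 0.4 × 148000 + 0.1 × 185000 + 0.1 × 35000 + 0.2 × 16000 + 0.2 × 70000 = 59200 + 18500 + 3500 + 3200 + 14000 = 98400
Proposal B = 0.26 × 161000 + 0.06 × 99000 + 0.5 × 59000 + 0.12 × 139000 + 0.06 × 11000 = 41860 + 5940 + 29500 + 16680 + 660 = 94640

Proposal A ($98,400)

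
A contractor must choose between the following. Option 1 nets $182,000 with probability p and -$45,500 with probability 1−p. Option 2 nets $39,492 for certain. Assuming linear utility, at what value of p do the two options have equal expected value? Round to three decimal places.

p·182000 + (1−p)·(-45500) = 39492
227500p − 45500 = 39492
p = (39492 + 45500) / 227500

p = 0.374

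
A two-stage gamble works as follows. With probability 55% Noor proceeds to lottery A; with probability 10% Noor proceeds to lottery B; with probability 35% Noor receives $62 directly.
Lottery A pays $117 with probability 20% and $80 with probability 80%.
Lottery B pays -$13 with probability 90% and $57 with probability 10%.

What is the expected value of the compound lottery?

EV(A) = 0.2 × 117 + 0.8 × 80 = 23.4 + 64 = 87.4
EV(B) = 0.9 × (-13) + 0.1 × 57 = -11.7 + 5.7 = -6
Branch C: 62 (certain)
Overall = 0.55 × 87.4 + 0.1 × (-6) + 0.35 × 62 = 48.07 − 0.6 + 21.7 = 69.17

$69.17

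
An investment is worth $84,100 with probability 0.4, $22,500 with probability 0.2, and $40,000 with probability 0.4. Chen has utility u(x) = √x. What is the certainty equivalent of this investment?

E[u] = 0.4·√84100 + 0.2·√22500 + 0.4·√40000 = 0.4·290 + 0.2·150 + 0.4·200 = 226
CE = (226)² = 51076

$51,076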